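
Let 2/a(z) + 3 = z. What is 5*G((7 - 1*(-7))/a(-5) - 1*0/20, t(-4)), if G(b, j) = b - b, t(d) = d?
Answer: 0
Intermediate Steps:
a(z) = 2/(-3 + z)
G(b, j) = 0
5*G((7 - 1*(-7))/a(-5) - 1*0/20, t(-4)) = 5*0 = 0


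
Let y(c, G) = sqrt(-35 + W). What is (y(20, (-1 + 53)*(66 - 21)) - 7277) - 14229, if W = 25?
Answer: -21506 + I*sqrt(10) ≈ -21506.0 + 3.1623*I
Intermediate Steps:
y(c, G) = I*sqrt(10) (y(c, G) = sqrt(-35 + 25) = sqrt(-10) = I*sqrt(10))
(y(20, (-1 + 53)*(66 - 21)) - 7277) - 14229 = (I*sqrt(10) - 7277) - 14229 = (-7277 + I*sqrt(10)) - 14229 = -21506 + I*sqrt(10)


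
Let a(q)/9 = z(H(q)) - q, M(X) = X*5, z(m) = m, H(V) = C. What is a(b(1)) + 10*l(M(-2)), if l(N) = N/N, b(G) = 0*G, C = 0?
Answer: 10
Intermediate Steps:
H(V) = 0
b(G) = 0
M(X) = 5*X
l(N) = 1
a(q) = -9*q (a(q) = 9*(0 - q) = 9*(-q) = -9*q)
a(b(1)) + 10*l(M(-2)) = -9*0 + 10*1 = 0 + 10 = 10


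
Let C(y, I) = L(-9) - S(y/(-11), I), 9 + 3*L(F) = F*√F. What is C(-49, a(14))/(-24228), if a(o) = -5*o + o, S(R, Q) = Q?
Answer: -53/24228 + I/2692 ≈ -0.0021876 + 0.00037147*I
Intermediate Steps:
L(F) = -3 + F^(3/2)/3 (L(F) = -3 + (F*√F)/3 = -3 + F^(3/2)/3)
a(o) = -4*o
C(y, I) = -3 - I - 9*I (C(y, I) = (-3 + (-9)^(3/2)/3) - I = (-3 + (-27*I)/3) - I = (-3 - 9*I) - I = -3 - I - 9*I)
C(-49, a(14))/(-24228) = (-3 - (-4)*14 - 9*I)/(-24228) = (-3 - 1*(-56) - 9*I)*(-1/24228) = (-3 + 56 - 9*I)*(-1/24228) = (53 - 9*I)*(-1/24228) = -53/24228 + I/2692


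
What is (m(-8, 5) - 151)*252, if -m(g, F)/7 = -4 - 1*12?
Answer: -9828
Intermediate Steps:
m(g, F) = 112 (m(g, F) = -7*(-4 - 1*12) = -7*(-4 - 12) = -7*(-16) = 112)
(m(-8, 5) - 151)*252 = (112 - 151)*252 = -39*252 = -9828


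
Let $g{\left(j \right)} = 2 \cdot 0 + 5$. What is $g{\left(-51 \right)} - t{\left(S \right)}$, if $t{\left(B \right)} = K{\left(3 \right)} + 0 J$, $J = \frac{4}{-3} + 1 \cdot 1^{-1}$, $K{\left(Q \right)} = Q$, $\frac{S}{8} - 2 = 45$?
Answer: $2$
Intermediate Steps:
$S = 376$ ($S = 16 + 8 \cdot 45 = 16 + 360 = 376$)
$g{\left(j \right)} = 5$ ($g{\left(j \right)} = 0 + 5 = 5$)
$J = - \frac{1}{3}$ ($J = 4 \left(- \frac{1}{3}\right) + 1 \cdot 1 = - \frac{4}{3} + 1 = - \frac{1}{3} \approx -0.33333$)
$t{\left(B \right)} = 3$ ($t{\left(B \right)} = 3 + 0 \left(- \frac{1}{3}\right) = 3 + 0 = 3$)
$g{\left(-51 \right)} - t{\left(S \right)} = 5 - 3 = 2$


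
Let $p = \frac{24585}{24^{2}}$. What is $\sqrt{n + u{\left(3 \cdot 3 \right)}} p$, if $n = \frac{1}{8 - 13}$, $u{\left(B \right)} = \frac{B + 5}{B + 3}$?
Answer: $\frac{1639 \sqrt{870}}{1152} \approx 41.965$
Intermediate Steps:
$u{\left(B \right)} = \frac{5 + B}{3 + B}$
$n = - \frac{1}{5}$ ($n = \frac{1}{-5} = - \frac{1}{5} \approx -0.2$)
$p = \frac{8195}{192}$ ($p = \frac{24585}{576} = 24585 \cdot \frac{1}{576} = \frac{8195}{192} \approx 42.682$)
$\sqrt{n + u{\left(3 \cdot 3 \right)}} p = \sqrt{- \frac{1}{5} + \frac{5 + 3 \cdot 3}{3 + 3 \cdot 3}} \cdot \frac{8195}{192} = \sqrt{- \frac{1}{5} + \frac{5 + 9}{3 + 9}} \cdot \frac{8195}{192} = \sqrt{- \frac{1}{5} + \frac{1}{12} \cdot 14} \cdot \frac{8195}{192} = \sqrt{- \frac{1}{5} + \frac{7}{6}} \cdot \frac{8195}{192} = \sqrt{\frac{29}{30}} \cdot \frac{8195}{192} = \frac{\sqrt{870}}{30} \cdot \frac{8195}{192} = \frac{1639 \sqrt{870}}{1152}$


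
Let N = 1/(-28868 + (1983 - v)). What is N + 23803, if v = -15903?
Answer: 261404545/10982 ≈ 23803.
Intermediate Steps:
N = -1/10982 (N = 1/(-28868 + (1983 - 1*(-15903))) = 1/(-28868 + (1983 + 15903)) = 1/(-28868 + 17886) = 1/(-10982) = -1/10982 ≈ -9.1058e-5)
N + 23803 = -1/10982 + 23803 = 261404545/10982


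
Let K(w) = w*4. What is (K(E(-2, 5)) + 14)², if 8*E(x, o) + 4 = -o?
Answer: 361/4 ≈ 90.250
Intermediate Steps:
E(x, o) = -½ - o/8 (E(x, o) = -½ + (-o)/8 = -½ - o/8)
K(w) = 4*w
(K(E(-2, 5)) + 14)² = (4*(-½ - ⅛*5) + 14)² = (4*(-½ - 5/8) + 14)² = (4*(-9/8) + 14)² = (-9/2 + 14)² = (19/2)² = 361/4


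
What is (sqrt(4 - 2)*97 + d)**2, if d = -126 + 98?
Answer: 19602 - 5432*sqrt(2) ≈ 11920.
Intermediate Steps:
d = -28
(sqrt(4 - 2)*97 + d)**2 = (sqrt(4 - 2)*97 - 28)**2 = (sqrt(2)*97 - 28)**2 = (97*sqrt(2) - 28)**2 = (-28 + 97*sqrt(2))**2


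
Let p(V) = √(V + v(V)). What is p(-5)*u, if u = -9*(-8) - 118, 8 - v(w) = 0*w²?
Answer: -46*√3 ≈ -79.674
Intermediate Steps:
v(w) = 8 (v(w) = 8 - 0*w² = 8 - 1*0 = 8 + 0 = 8)
u = -46 (u = 72 - 118 = -46)
p(V) = √(8 + V) (p(V) = √(V + 8) = √(8 + V))
p(-5)*u = √(8 - 5)*(-46) = √3*(-46) = -46*√3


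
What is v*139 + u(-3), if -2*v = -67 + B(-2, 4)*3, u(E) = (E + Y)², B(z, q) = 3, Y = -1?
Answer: 4047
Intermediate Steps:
u(E) = (-1 + E)² (u(E) = (E - 1)² = (-1 + E)²)
v = 29 (v = -(-67 + 3*3)/2 = -(-67 + 9)/2 = -½*(-58) = 29)
v*139 + u(-3) = 29*139 + (-1 - 3)² = 4031 + (-4)² = 4031 + 16 = 4047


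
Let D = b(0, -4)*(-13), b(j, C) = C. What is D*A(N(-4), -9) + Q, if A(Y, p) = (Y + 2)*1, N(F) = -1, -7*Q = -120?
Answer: 484/7 ≈ 69.143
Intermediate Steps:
Q = 120/7 (Q = -⅐*(-120) = 120/7 ≈ 17.143)
A(Y, p) = 2 + Y (A(Y, p) = (2 + Y)*1 = 2 + Y)
D = 52 (D = -4*(-13) = 52)
D*A(N(-4), -9) + Q = 52*(2 - 1) + 120/7 = 52*1 + 120/7 = 52 + 120/7 = 484/7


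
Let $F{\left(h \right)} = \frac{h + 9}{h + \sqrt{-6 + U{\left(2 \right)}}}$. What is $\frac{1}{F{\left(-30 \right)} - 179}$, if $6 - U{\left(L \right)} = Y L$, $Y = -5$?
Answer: $- \frac{158680}{28291391} - \frac{21 \sqrt{10}}{28291391} \approx -0.0056111$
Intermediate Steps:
$U{\left(L \right)} = 6 + 5 L$ ($U{\left(L \right)} = 6 - - 5 L = 6 + 5 L$)
$F{\left(h \right)} = \frac{9 + h}{h + \sqrt{10}}$ ($F{\left(h \right)} = \frac{h + 9}{h + \sqrt{-6 + \left(6 + 5 \cdot 2\right)}} = \frac{9 + h}{h + \sqrt{-6 + \left(6 + 10\right)}} = \frac{9 + h}{h + \sqrt{-6 + 16}} = \frac{9 + h}{h + \sqrt{10}}$)
$\frac{1}{F{\left(-30 \right)} - 179} = \frac{1}{\frac{9 - 30}{-30 + \sqrt{10}} - 179} = \frac{1}{\frac{1}{-30 + \sqrt{10}} \left(-21\right) - 179} = \frac{1}{- \frac{21}{-30 + \sqrt{10}} - 179} = \frac{1}{-179 - \frac{21}{-30 + \sqrt{10}}}$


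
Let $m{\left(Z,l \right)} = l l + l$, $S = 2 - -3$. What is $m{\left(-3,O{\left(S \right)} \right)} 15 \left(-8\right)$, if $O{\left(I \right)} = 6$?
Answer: $-5040$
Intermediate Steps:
$S = 5$ ($S = 2 + 3 = 5$)
$m{\left(Z,l \right)} = l + l^{2}$ ($m{\left(Z,l \right)} = l^{2} + l = l + l^{2}$)
$m{\left(-3,O{\left(S \right)} \right)} 15 \left(-8\right) = 6 \left(1 + 6\right) 15 \left(-8\right) = 6 \cdot 7 \cdot 15 \left(-8\right) = 42 \cdot 15 \left(-8\right) = 630 \left(-8\right) = -5040$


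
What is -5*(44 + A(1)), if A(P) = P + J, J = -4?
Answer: -205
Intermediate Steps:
A(P) = -4 + P (A(P) = P - 4 = -4 + P)
-5*(44 + A(1)) = -5*(44 + (-4 + 1)) = -5*(44 - 3) = -5*41 = -205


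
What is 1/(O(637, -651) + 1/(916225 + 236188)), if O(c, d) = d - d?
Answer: 1152413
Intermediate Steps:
O(c, d) = 0
1/(O(637, -651) + 1/(916225 + 236188)) = 1/(0 + 1/(916225 + 236188)) = 1/(0 + 1/1152413) = 1/(1/1152413) = 1152413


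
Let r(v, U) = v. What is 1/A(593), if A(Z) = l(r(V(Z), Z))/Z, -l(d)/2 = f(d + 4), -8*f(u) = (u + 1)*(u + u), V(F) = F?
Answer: 593/178503 ≈ 0.0033221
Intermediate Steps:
f(u) = -u*(1 + u)/4 (f(u) = -(u + 1)*(u + u)/8 = -(1 + u)*2*u/8 = -u*(1 + u)/4)
l(d) = (4 + d)*(5 + d)/2 (l(d) = -(-1)*(d + 4)*(1 + (d + 4))/2 = -(-1)*(4 + d)*(1 + (4 + d))/2 = -(-1)*(4 + d)*(5 + d)/2 = (4 + d)*(5 + d)/2)
A(Z) = (4 + Z)*(5 + Z)/(2*Z) (A(Z) = ((4 + Z)*(5 + Z)/2)/Z = (4 + Z)*(5 + Z)/(2*Z))
1/A(593) = 1/((½)*(4 + 593)*(5 + 593)/593) = 1/((½)*(1/593)*597*598) = 1/(178503/593) = 593/178503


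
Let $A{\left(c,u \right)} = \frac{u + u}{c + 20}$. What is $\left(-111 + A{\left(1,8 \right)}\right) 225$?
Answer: $- \frac{173625}{7} \approx -24804.0$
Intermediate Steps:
$A{\left(c,u \right)} = \frac{2 u}{20 + c}$
$\left(-111 + A{\left(1,8 \right)}\right) 225 = \left(-111 + 2 \cdot 8 \frac{1}{20 + 1}\right) 225 = \left(-111 + 2 \cdot 8 \cdot \frac{1}{21}\right) 225 = \left(-111 + \frac{16}{21}\right) 225 = \left(- \frac{2315}{21}\right) 225 = - \frac{173625}{7}$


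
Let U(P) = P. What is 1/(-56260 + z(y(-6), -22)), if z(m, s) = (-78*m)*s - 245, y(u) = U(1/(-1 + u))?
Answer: -7/397251 ≈ -1.7621e-5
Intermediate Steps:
y(u) = 1/(-1 + u)
z(m, s) = -245 - 78*m*s (z(m, s) = -78*m*s - 245 = -245 - 78*m*s)
1/(-56260 + z(y(-6), -22)) = 1/(-56260 + (-245 - 78*(-22)/(-1 - 6))) = 1/(-56260 + (-245 - 78*(-22)/(-7))) = 1/(-56260 + (-245 - 78*(-1/7)*(-22))) = 1/(-56260 + (-245 - 1716/7)) = 1/(-56260 - 3431/7) = 1/(-397251/7) = -7/397251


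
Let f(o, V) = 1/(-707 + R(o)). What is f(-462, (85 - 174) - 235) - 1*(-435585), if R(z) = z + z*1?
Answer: 710439134/1631 ≈ 4.3559e+5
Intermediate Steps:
R(z) = 2*z (R(z) = z + z = 2*z)
f(o, V) = 1/(-707 + 2*o)
f(-462, (85 - 174) - 235) - 1*(-435585) = 1/(-707 + 2*(-462)) - 1*(-435585) = 1/(-707 - 924) + 435585 = 1/(-1631) + 435585 = -1/1631 + 435585 = 710439134/1631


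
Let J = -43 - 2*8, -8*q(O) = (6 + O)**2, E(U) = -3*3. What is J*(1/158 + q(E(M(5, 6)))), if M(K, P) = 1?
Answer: 41713/632 ≈ 66.002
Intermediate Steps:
E(U) = -9
q(O) = -(6 + O)**2/8
J = -59 (J = -43 - 16 = -59)
J*(1/158 + q(E(M(5, 6)))) = -59*(1/158 - (6 - 9)**2/8) = -59*(1/158 - 1/8*(-3)**2) = -59*(1/158 - 1/8*9) = -59*(1/158 - 9/8) = -59*(-707/632) = 41713/632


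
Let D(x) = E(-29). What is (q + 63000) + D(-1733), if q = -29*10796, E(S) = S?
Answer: -250113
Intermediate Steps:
q = -313084
D(x) = -29
(q + 63000) + D(-1733) = (-313084 + 63000) - 29 = -250084 - 29 = -250113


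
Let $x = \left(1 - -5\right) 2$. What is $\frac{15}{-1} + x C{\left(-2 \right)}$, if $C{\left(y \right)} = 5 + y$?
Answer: $21$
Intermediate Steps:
$x = 12$ ($x = \left(1 + 5\right) 2 = 6 \cdot 2 = 12$)
$\frac{15}{-1} + x C{\left(-2 \right)} = \frac{15}{-1} + 12 \left(5 - 2\right) = 15 \left(-1\right) + 12 \cdot 3 = -15 + 36 = 21$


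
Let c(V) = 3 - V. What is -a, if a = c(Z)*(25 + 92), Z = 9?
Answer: 702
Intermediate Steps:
a = -702 (a = (3 - 1*9)*(25 + 92) = (3 - 9)*117 = -6*117 = -702)
-a = -1*(-702) = 702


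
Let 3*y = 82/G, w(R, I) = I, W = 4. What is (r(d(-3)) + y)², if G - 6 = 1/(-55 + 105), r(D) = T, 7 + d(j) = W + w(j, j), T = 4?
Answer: 59474944/815409 ≈ 72.939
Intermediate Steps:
d(j) = -3 + j (d(j) = -7 + (4 + j) = -3 + j)
r(D) = 4
G = 301/50 (G = 6 + 1/(-55 + 105) = 6 + 1/50 = 301/50 ≈ 6.0200)
y = 4100/903 (y = (82/(301/50))/3 = (82*(50/301))/3 = (⅓)*(4100/301) = 4100/903 ≈ 4.5404)
(r(d(-3)) + y)² = (4 + 4100/903)² = (7712/903)² = 59474944/815409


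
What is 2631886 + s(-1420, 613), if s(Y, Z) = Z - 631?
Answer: 2631868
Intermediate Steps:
s(Y, Z) = -631 + Z
2631886 + s(-1420, 613) = 2631886 + (-631 + 613) = 2631886 - 18 = 2631868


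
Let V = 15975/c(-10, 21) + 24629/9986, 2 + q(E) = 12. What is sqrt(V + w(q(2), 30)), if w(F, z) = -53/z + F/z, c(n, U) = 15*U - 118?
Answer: sqrt(17877642973307115)/14754315 ≈ 9.0623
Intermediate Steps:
c(n, U) = -118 + 15*U
q(E) = 10 (q(E) = -2 + 12 = 10)
V = 164378263/1967242 (V = 15975/(-118 + 15*21) + 24629/9986 = 15975/(-118 + 315) + 24629*(1/9986) = 15975/197 + 24629/9986 = 164378263/1967242 ≈ 83.558)
sqrt(V + w(q(2), 30)) = sqrt(164378263/1967242 + (-53 + 10)/30) = sqrt(164378263/1967242 + (1/30)*(-43)) = sqrt(164378263/1967242 - 43/30) = sqrt(1211689121/14754315) = sqrt(17877642973307115)/14754315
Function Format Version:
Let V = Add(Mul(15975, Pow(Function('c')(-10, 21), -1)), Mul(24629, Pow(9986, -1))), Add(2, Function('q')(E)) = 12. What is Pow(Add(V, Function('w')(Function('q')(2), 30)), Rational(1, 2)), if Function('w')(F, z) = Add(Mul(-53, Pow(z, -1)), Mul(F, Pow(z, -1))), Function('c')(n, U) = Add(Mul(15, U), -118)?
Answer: Mul(Rational(1, 14754315), Pow(17877642973307115, Rational(1, 2))) ≈ 9.0623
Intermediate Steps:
Function('c')(n, U) = Add(-118, Mul(15, U))
Function('q')(E) = 10 (Function('q')(E) = Add(-2, 12) = 10)
V = Rational(164378263, 1967242) (V = Add(Mul(15975, Pow(Add(-118, Mul(15, 21)), -1)), Mul(24629, Pow(9986, -1))) = Add(Mul(15975, Pow(Add(-118, 315), -1)), Mul(24629, Rational(1, 9986))) = Add(Mul(15975, Pow(197, -1)), Rational(24629, 9986)) = Add(Mul(15975, Rational(1, 197)), Rational(24629, 9986)) = Add(Rational(15975, 197), Rational(24629, 9986)) = Rational(164378263, 1967242) ≈ 83.558)
Pow(Add(V, Function('w')(Function('q')(2), 30)), Rational(1, 2)) = Pow(Add(Rational(164378263, 1967242), Mul(Pow(30, -1), Add(-53, 10))), Rational(1, 2)) = Pow(Add(Rational(164378263, 1967242), Mul(Rational(1, 30), -43)), Rational(1, 2)) = Pow(Add(Rational(164378263, 1967242), Rational(-43, 30)), Rational(1, 2)) = Pow(Rational(1211689121, 14754315), Rational(1, 2)) = Mul(Rational(1, 14754315), Pow(17877642973307115, Rational(1, 2)))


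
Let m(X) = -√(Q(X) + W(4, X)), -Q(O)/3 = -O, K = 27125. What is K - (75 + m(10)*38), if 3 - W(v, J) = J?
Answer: 27050 + 38*√23 ≈ 27232.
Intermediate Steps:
Q(O) = 3*O (Q(O) = -(-3)*O = 3*O)
W(v, J) = 3 - J
m(X) = -√(3 + 2*X) (m(X) = -√(3*X + (3 - X)) = -√(3 + 2*X))
K - (75 + m(10)*38) = 27125 - (75 - √(3 + 2*10)*38) = 27125 - (75 - √(3 + 20)*38) = 27125 - (75 - √23*38) = 27125 - (75 - 38*√23) = 27125 + (-75 + 38*√23) = 27050 + 38*√23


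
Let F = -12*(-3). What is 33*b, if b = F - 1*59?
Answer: -759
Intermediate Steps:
F = 36
b = -23 (b = 36 - 1*59 = 36 - 59 = -23)
33*b = 33*(-23) = -759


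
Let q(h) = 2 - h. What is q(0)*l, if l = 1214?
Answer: 2428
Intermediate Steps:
q(0)*l = (2 - 1*0)*1214 = (2 + 0)*1214 = 2*1214 = 2428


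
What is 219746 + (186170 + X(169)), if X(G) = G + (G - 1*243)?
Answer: 406011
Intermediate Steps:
X(G) = -243 + 2*G (X(G) = G + (G - 243) = G + (-243 + G) = -243 + 2*G)
219746 + (186170 + X(169)) = 219746 + (186170 + (-243 + 2*169)) = 219746 + (186170 + (-243 + 338)) = 219746 + (186170 + 95) = 219746 + 186265 = 406011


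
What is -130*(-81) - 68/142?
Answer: 747596/71 ≈ 10530.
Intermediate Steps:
-130*(-81) - 68/142 = 10530 - 68*1/142 = 10530 - 34/71 = 747596/71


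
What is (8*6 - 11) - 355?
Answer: -318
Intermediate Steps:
(8*6 - 11) - 355 = (48 - 11) - 355 = 37 - 355 = -318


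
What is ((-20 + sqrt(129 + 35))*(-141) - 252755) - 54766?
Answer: -304701 - 282*sqrt(41) ≈ -3.0651e+5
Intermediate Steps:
((-20 + sqrt(129 + 35))*(-141) - 252755) - 54766 = ((-20 + sqrt(164))*(-141) - 252755) - 54766 = ((-20 + 2*sqrt(41))*(-141) - 252755) - 54766 = ((2820 - 282*sqrt(41)) - 252755) - 54766 = (-249935 - 282*sqrt(41)) - 54766 = -304701 - 282*sqrt(41)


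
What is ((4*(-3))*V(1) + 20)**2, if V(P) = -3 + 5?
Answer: 16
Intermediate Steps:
V(P) = 2
((4*(-3))*V(1) + 20)**2 = ((4*(-3))*2 + 20)**2 = (-12*2 + 20)**2 = (-24 + 20)**2 = (-4)**2 = 16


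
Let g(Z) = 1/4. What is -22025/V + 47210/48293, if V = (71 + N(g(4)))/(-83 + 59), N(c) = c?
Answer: 6808278270/917567 ≈ 7419.9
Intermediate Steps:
g(Z) = 1/4
V = -95/32 (V = (71 + 1/4)/(-83 + 59) = (285/4)/(-24) = -1/24*285/4 = -95/32 ≈ -2.9688)
-22025/V + 47210/48293 = -22025/(-95/32) + 47210/48293 = -22025*(-32/95) + 47210*(1/48293) = 140960/19 + 47210/48293 = 6808278270/917567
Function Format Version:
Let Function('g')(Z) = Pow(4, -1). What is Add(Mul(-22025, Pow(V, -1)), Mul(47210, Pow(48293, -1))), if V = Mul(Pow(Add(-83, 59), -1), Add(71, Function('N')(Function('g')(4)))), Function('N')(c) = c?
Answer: Rational(6808278270, 917567) ≈ 7419.9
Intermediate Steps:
Function('g')(Z) = Rational(1, 4)
V = Rational(-95, 32) (V = Mul(Pow(Add(-83, 59), -1), Add(71, Rational(1, 4))) = Mul(Pow(-24, -1), Rational(285, 4)) = Mul(Rational(-1, 24), Rational(285, 4)) = Rational(-95, 32) ≈ -2.9688)
Add(Mul(-22025, Pow(V, -1)), Mul(47210, Pow(48293, -1))) = Add(Mul(-22025, Pow(Rational(-95, 32), -1)), Mul(47210, Pow(48293, -1))) = Add(Mul(-22025, Rational(-32, 95)), Mul(47210, Rational(1, 48293))) = Add(Rational(140960, 19), Rational(47210, 48293)) = Rational(6808278270, 917567)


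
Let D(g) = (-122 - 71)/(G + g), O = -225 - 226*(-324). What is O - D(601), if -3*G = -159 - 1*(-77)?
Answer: 137603694/1885 ≈ 72999.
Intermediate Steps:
G = 82/3 (G = -(-159 - 1*(-77))/3 = -(-159 + 77)/3 = -⅓*(-82) = 82/3 ≈ 27.333)
O = 72999 (O = -225 + 73224 = 72999)
D(g) = -193/(82/3 + g) (D(g) = (-122 - 71)/(82/3 + g) = -193/(82/3 + g))
O - D(601) = 72999 - (-579)/(82 + 3*601) = 72999 - (-579)/(82 + 1803) = 72999 - (-579)/1885 = 72999 - 1*(-579/1885) = 72999 + 579/1885 = 137603694/1885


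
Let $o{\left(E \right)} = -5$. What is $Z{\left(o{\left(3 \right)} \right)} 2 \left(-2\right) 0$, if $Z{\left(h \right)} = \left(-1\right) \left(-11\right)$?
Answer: $0$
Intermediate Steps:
$Z{\left(h \right)} = 11$
$Z{\left(o{\left(3 \right)} \right)} 2 \left(-2\right) 0 = 11 \cdot 2 \left(-2\right) 0 = 11 \left(\left(-4\right) 0\right) = 11 \cdot 0 = 0$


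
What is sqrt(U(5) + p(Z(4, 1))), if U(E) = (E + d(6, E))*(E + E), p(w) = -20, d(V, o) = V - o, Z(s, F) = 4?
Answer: 2*sqrt(10) ≈ 6.3246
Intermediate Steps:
U(E) = 12*E (U(E) = (E + (6 - E))*(E + E) = 6*(2*E) = 12*E)
sqrt(U(5) + p(Z(4, 1))) = sqrt(12*5 - 20) = sqrt(60 - 20) = sqrt(40) = 2*sqrt(10)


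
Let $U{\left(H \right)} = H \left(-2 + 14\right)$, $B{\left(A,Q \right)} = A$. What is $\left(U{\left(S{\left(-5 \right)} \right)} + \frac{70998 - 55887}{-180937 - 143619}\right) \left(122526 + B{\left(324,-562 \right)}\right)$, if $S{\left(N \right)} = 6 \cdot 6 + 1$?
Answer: $\frac{8850590228025}{162278} \approx 5.454 \cdot 10^{7}$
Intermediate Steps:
$S{\left(N \right)} = 37$ ($S{\left(N \right)} = 36 + 1 = 37$)
$U{\left(H \right)} = 12 H$ ($U{\left(H \right)} = H 12 = 12 H$)
$\left(U{\left(S{\left(-5 \right)} \right)} + \frac{70998 - 55887}{-180937 - 143619}\right) \left(122526 + B{\left(324,-562 \right)}\right) = \left(12 \cdot 37 + \frac{70998 - 55887}{-180937 - 143619}\right) \left(122526 + 324\right) = \left(444 + \frac{15111}{-324556}\right) 122850 = \left(444 + 15111 \left(- \frac{1}{324556}\right)\right) 122850 = \left(444 - \frac{15111}{324556}\right) 122850 = \frac{144087753}{324556} \cdot 122850 = \frac{8850590228025}{162278}$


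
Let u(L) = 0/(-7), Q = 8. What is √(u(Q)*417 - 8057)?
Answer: I*√8057 ≈ 89.761*I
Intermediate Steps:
u(L) = 0 (u(L) = 0*(-⅐) = 0)
√(u(Q)*417 - 8057) = √(0*417 - 8057) = √(0 - 8057) = √(-8057) = I*√8057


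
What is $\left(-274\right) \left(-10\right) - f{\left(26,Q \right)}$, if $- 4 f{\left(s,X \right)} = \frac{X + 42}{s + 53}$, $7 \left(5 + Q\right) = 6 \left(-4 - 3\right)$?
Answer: $\frac{865871}{316} \approx 2740.1$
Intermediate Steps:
$Q = -11$ ($Q = -5 + \frac{6 \left(-4 - 3\right)}{7} = -5 + \frac{6 \left(-7\right)}{7} = -5 + \frac{1}{7} \left(-42\right) = -5 - 6 = -11$)
$f{\left(s,X \right)} = - \frac{42 + X}{4 \left(53 + s\right)}$ ($f{\left(s,X \right)} = - \frac{\left(X + 42\right) \frac{1}{s + 53}}{4} = - \frac{\left(42 + X\right) \frac{1}{53 + s}}{4} = - \frac{\frac{1}{53 + s} \left(42 + X\right)}{4} = - \frac{42 + X}{4 \left(53 + s\right)}$)
$\left(-274\right) \left(-10\right) - f{\left(26,Q \right)} = \left(-274\right) \left(-10\right) - \frac{-42 - -11}{4 \left(53 + 26\right)} = 2740 - \frac{-42 + 11}{4 \cdot 79} = 2740 - \frac{1}{4} \cdot \frac{1}{79} \left(-31\right) = 2740 - - \frac{31}{316} = 2740 + \frac{31}{316} = \frac{865871}{316}$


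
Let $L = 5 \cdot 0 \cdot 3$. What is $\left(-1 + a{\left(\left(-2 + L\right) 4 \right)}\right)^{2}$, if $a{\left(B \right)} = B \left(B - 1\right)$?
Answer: $5041$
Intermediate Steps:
$L = 0$ ($L = 0 \cdot 3 = 0$)
$a{\left(B \right)} = B \left(-1 + B\right)$
$\left(-1 + a{\left(\left(-2 + L\right) 4 \right)}\right)^{2} = \left(-1 + \left(-2 + 0\right) 4 \left(-1 + \left(-2 + 0\right) 4\right)\right)^{2} = \left(-1 + \left(-2\right) 4 \left(-1 - 8\right)\right)^{2} = \left(-1 - 8 \left(-1 - 8\right)\right)^{2} = \left(-1 - -72\right)^{2} = \left(-1 + 72\right)^{2} = 71^{2} = 5041$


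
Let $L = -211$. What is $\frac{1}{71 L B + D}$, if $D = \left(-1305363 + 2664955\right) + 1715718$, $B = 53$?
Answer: $\frac{1}{2281317} \approx 4.3834 \cdot 10^{-7}$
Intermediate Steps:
$D = 3075310$ ($D = 1359592 + 1715718 = 3075310$)
$\frac{1}{71 L B + D} = \frac{1}{71 \left(-211\right) 53 + 3075310} = \frac{1}{\left(-14981\right) 53 + 3075310} = \frac{1}{-793993 + 3075310} = \frac{1}{2281317}$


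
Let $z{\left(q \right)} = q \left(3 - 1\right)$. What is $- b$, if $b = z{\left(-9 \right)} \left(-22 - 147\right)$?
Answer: $-3042$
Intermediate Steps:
$z{\left(q \right)} = 2 q$ ($z{\left(q \right)} = q 2 = 2 q$)
$b = 3042$ ($b = 2 \left(-9\right) \left(-22 - 147\right) = \left(-18\right) \left(-169\right) = 3042$)
$- b = \left(-1\right) 3042 = -3042$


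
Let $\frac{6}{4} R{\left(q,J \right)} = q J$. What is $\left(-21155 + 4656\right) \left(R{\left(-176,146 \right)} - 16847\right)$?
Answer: $\frac{1681792567}{3} \approx 5.606 \cdot 10^{8}$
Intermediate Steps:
$R{\left(q,J \right)} = \frac{2 J q}{3}$ ($R{\left(q,J \right)} = \frac{2 q J}{3} = \frac{2 J q}{3}$)
$\left(-21155 + 4656\right) \left(R{\left(-176,146 \right)} - 16847\right) = \left(-21155 + 4656\right) \left(\frac{2}{3} \cdot 146 \left(-176\right) - 16847\right) = - 16499 \left(- \frac{51392}{3} - 16847\right) = \left(-16499\right) \left(- \frac{101933}{3}\right) = \frac{1681792567}{3}$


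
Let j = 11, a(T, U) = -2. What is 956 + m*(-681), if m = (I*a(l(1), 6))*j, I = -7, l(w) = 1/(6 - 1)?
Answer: -103918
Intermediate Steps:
l(w) = 1/5
m = 154 (m = -7*(-2)*11 = 14*11 = 154)
956 + m*(-681) = 956 + 154*(-681) = 956 - 104874 = -103918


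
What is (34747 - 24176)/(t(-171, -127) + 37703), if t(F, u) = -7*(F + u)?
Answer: 10571/39789 ≈ 0.26568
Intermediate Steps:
t(F, u) = -7*F - 7*u
(34747 - 24176)/(t(-171, -127) + 37703) = (34747 - 24176)/((-7*(-171) - 7*(-127)) + 37703) = 10571/((1197 + 889) + 37703) = 10571/(2086 + 37703) = 10571/39789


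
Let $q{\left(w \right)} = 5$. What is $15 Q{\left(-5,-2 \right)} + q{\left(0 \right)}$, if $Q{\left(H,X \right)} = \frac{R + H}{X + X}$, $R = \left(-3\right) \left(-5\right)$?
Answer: $- \frac{65}{2} \approx -32.5$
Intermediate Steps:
$R = 15$
$Q{\left(H,X \right)} = \frac{15 + H}{2 X}$ ($Q{\left(H,X \right)} = \frac{15 + H}{X + X} = \frac{15 + H}{2 X}$)
$15 Q{\left(-5,-2 \right)} + q{\left(0 \right)} = 15 \frac{15 - 5}{2 \left(-2\right)} + 5 = 15 \cdot \frac{1}{2} \left(- \frac{1}{2}\right) 10 + 5 = 15 \left(- \frac{5}{2}\right) + 5 = - \frac{75}{2} + 5 = - \frac{65}{2}$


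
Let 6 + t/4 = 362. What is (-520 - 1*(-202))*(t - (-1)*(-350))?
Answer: -341532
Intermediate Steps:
t = 1424 (t = -24 + 4*362 = -24 + 1448 = 1424)
(-520 - 1*(-202))*(t - (-1)*(-350)) = (-520 - 1*(-202))*(1424 - (-1)*(-350)) = (-520 + 202)*(1424 - 1*350) = -318*(1424 - 350) = -318*1074 = -341532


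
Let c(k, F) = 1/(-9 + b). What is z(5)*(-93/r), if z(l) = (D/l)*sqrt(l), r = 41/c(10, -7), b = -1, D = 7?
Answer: 651*sqrt(5)/2050 ≈ 0.71009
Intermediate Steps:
c(k, F) = -1/10 (c(k, F) = 1/(-9 - 1) = 1/(-10) = -1/10)
r = -410 (r = 41/(-1/10) = 41*(-10) = -410)
z(l) = 7/sqrt(l) (z(l) = (7/l)*sqrt(l) = 7/sqrt(l))
z(5)*(-93/r) = (7/sqrt(5))*(-93/(-410)) = (7*(sqrt(5)/5))*(-93*(-1/410)) = (7*sqrt(5)/5)*(93/410) = 651*sqrt(5)/2050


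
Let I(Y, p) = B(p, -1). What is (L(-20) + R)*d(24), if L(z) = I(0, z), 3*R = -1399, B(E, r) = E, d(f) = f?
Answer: -11672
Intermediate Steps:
I(Y, p) = p
R = -1399/3 (R = (1/3)*(-1399) = -1399/3 ≈ -466.33)
L(z) = z
(L(-20) + R)*d(24) = (-20 - 1399/3)*24 = -1459/3*24 = -11672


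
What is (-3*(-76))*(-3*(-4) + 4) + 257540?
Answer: 261188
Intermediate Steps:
(-3*(-76))*(-3*(-4) + 4) + 257540 = 228*(12 + 4) + 257540 = 228*16 + 257540 = 3648 + 257540 = 261188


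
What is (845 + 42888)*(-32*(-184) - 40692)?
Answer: -1522083332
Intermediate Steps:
(845 + 42888)*(-32*(-184) - 40692) = 43733*(5888 - 40692) = 43733*(-34804) = -1522083332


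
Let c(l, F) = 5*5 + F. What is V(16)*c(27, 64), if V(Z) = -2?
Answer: -178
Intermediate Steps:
c(l, F) = 25 + F
V(16)*c(27, 64) = -2*(25 + 64) = -2*89 = -178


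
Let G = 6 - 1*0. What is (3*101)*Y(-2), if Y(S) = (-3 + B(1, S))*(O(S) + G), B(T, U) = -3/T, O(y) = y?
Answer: -7272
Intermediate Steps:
G = 6 (G = 6 + 0 = 6)
Y(S) = -36 - 6*S (Y(S) = (-3 - 3/1)*(S + 6) = (-3 - 3*1)*(6 + S) = (-3 - 3)*(6 + S) = -6*(6 + S) = -36 - 6*S)
(3*101)*Y(-2) = (3*101)*(-36 - 6*(-2)) = 303*(-36 + 12) = 303*(-24) = -7272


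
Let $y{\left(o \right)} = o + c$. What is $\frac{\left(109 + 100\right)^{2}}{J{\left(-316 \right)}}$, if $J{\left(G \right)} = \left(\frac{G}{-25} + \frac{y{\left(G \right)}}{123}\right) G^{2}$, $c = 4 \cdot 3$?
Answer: $\frac{134319075}{3122297408} \approx 0.043019$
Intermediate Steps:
$c = 12$
$y{\left(o \right)} = 12 + o$ ($y{\left(o \right)} = o + 12 = 12 + o$)
$J{\left(G \right)} = G^{2} \left(\frac{4}{41} - \frac{98 G}{3075}\right)$ ($J{\left(G \right)} = \left(\frac{G}{-25} + \frac{12 + G}{123}\right) G^{2} = \left(G \left(- \frac{1}{25}\right) + \left(12 + G\right) \frac{1}{123}\right) G^{2} = \left(- \frac{G}{25} + \left(\frac{4}{41} + \frac{G}{123}\right)\right) G^{2} = \left(\frac{4}{41} - \frac{98 G}{3075}\right) G^{2} = G^{2} \left(\frac{4}{41} - \frac{98 G}{3075}\right)$)
$\frac{\left(109 + 100\right)^{2}}{J{\left(-316 \right)}} = \frac{\left(109 + 100\right)^{2}}{\frac{2}{3075} \left(-316\right)^{2} \left(150 - -15484\right)} = \frac{209^{2}}{\frac{2}{3075} \cdot 99856 \left(150 + 15484\right)} = \frac{43681}{\frac{2}{3075} \cdot 99856 \cdot 15634} = \frac{43681}{\frac{3122297408}{3075}} = 43681 \cdot \frac{3075}{3122297408} = \frac{134319075}{3122297408}$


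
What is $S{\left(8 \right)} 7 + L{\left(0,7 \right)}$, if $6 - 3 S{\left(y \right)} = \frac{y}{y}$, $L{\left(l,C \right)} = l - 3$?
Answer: $\frac{26}{3} \approx 8.6667$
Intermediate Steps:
$L{\left(l,C \right)} = -3 + l$
$S{\left(y \right)} = \frac{5}{3}$ ($S{\left(y \right)} = 2 - \frac{y \frac{1}{y}}{3} = 2 - \frac{1}{3} = \frac{5}{3}$)
$S{\left(8 \right)} 7 + L{\left(0,7 \right)} = \frac{5}{3} \cdot 7 + \left(-3 + 0\right) = \frac{35}{3} - 3 = \frac{26}{3}$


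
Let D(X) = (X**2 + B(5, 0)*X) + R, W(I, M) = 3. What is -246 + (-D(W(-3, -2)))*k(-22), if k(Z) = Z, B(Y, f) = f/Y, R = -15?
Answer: -378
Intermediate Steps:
D(X) = -15 + X**2 (D(X) = (X**2 + (0/5)*X) - 15 = (X**2 + (0*(1/5))*X) - 15 = (X**2 + 0*X) - 15 = (X**2 + 0) - 15 = X**2 - 15 = -15 + X**2)
-246 + (-D(W(-3, -2)))*k(-22) = -246 - (-15 + 3**2)*(-22) = -246 - (-15 + 9)*(-22) = -246 - 1*(-6)*(-22) = -246 + 6*(-22) = -246 - 132 = -378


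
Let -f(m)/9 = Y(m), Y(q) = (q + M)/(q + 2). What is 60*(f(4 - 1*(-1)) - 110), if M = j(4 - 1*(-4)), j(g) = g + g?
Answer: -8220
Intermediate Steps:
j(g) = 2*g
M = 16 (M = 2*(4 - 1*(-4)) = 2*(4 + 4) = 2*8 = 16)
Y(q) = (16 + q)/(2 + q) (Y(q) = (q + 16)/(q + 2) = (16 + q)/(2 + q))
f(m) = -9*(16 + m)/(2 + m)
60*(f(4 - 1*(-1)) - 110) = 60*(9*(-16 - (4 - 1*(-1)))/(2 + (4 - 1*(-1))) - 110) = 60*(9*(-16 - (4 + 1))/(2 + (4 + 1)) - 110) = 60*(9*(-16 - 1*5)/(2 + 5) - 110) = 60*(9*(-16 - 5)/7 - 110) = 60*(9*(1/7)*(-21) - 110) = 60*(-27 - 110) = 60*(-137) = -8220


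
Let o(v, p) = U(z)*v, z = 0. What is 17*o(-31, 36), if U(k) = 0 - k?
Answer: 0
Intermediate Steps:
U(k) = -k
o(v, p) = 0 (o(v, p) = (-1*0)*v = 0*v = 0)
17*o(-31, 36) = 17*0 = 0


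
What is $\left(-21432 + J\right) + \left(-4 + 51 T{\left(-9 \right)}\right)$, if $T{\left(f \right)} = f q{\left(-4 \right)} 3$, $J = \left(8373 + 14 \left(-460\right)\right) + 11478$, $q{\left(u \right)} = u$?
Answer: $-2517$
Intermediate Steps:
$J = 13411$ ($J = \left(8373 - 6440\right) + 11478 = 1933 + 11478 = 13411$)
$T{\left(f \right)} = - 12 f$ ($T{\left(f \right)} = f \left(-4\right) 3 = - 4 f 3 = - 12 f$)
$\left(-21432 + J\right) + \left(-4 + 51 T{\left(-9 \right)}\right) = \left(-21432 + 13411\right) - \left(4 - 51 \left(\left(-12\right) \left(-9\right)\right)\right) = -8021 + \left(-4 + 51 \cdot 108\right) = -8021 + \left(-4 + 5508\right) = -8021 + 5504 = -2517$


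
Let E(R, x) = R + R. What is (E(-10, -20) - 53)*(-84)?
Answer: 6132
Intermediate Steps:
E(R, x) = 2*R
(E(-10, -20) - 53)*(-84) = (2*(-10) - 53)*(-84) = (-20 - 53)*(-84) = -73*(-84) = 6132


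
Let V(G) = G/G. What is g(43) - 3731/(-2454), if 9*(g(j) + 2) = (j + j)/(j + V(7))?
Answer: -10627/40491 ≈ -0.26245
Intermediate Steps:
V(G) = 1
g(j) = -2 + 2*j/(9*(1 + j)) (g(j) = -2 + ((j + j)/(j + 1))/9 = -2 + ((2*j)/(1 + j))/9 = -2 + (2*j/(1 + j))/9 = -2 + 2*j/(9*(1 + j)))
g(43) - 3731/(-2454) = 2*(-9 - 8*43)/(9*(1 + 43)) - 3731/(-2454) = (2/9)*(-9 - 344)/44 - 3731*(-1/2454) = (2/9)*(1/44)*(-353) + 3731/2454 = -353/198 + 3731/2454 = -10627/40491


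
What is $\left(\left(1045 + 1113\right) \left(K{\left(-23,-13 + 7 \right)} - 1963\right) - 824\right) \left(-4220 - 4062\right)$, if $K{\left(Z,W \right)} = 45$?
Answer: $34286386776$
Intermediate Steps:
$\left(\left(1045 + 1113\right) \left(K{\left(-23,-13 + 7 \right)} - 1963\right) - 824\right) \left(-4220 - 4062\right) = \left(\left(1045 + 1113\right) \left(45 - 1963\right) - 824\right) \left(-4220 - 4062\right) = \left(2158 \left(-1918\right) - 824\right) \left(-8282\right) = \left(-4139044 - 824\right) \left(-8282\right) = \left(-4139868\right) \left(-8282\right) = 34286386776$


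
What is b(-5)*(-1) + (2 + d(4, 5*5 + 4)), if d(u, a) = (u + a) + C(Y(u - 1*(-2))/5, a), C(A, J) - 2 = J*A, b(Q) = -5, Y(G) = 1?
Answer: 239/5 ≈ 47.800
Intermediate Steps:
C(A, J) = 2 + A*J (C(A, J) = 2 + J*A = 2 + A*J)
d(u, a) = 2 + u + 6*a/5 (d(u, a) = (u + a) + (2 + (1/5)*a) = (a + u) + (2 + (1*(⅕))*a) = (a + u) + (2 + a/5) = 2 + u + 6*a/5)
b(-5)*(-1) + (2 + d(4, 5*5 + 4)) = -5*(-1) + (2 + (2 + 4 + 6*(5*5 + 4)/5)) = 5 + (2 + (2 + 4 + 6*(25 + 4)/5)) = 5 + (2 + (2 + 4 + (6/5)*29)) = 5 + (2 + (2 + 4 + 174/5)) = 5 + (2 + 204/5) = 5 + 214/5 = 239/5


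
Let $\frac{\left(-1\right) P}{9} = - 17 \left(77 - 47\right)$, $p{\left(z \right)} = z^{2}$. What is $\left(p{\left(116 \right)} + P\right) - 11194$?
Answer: $6852$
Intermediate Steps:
$P = 4590$ ($P = - 9 \left(- 17 \left(77 - 47\right)\right) = - 9 \left(\left(-17\right) 30\right) = \left(-9\right) \left(-510\right) = 4590$)
$\left(p{\left(116 \right)} + P\right) - 11194 = \left(116^{2} + 4590\right) - 11194 = \left(13456 + 4590\right) - 11194 = 18046 - 11194 = 6852$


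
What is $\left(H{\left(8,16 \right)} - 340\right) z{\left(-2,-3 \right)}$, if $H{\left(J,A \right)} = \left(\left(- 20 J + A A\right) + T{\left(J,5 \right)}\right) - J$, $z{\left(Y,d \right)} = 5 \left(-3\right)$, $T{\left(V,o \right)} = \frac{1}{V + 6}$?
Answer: $\frac{52905}{14} \approx 3778.9$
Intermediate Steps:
$T{\left(V,o \right)} = \frac{1}{6 + V}$
$z{\left(Y,d \right)} = -15$
$H{\left(J,A \right)} = A^{2} + \frac{1}{6 + J} - 21 J$ ($H{\left(J,A \right)} = \left(\left(- 20 J + A A\right) + \frac{1}{6 + J}\right) - J = \left(\left(- 20 J + A^{2}\right) + \frac{1}{6 + J}\right) - J = \left(\left(A^{2} - 20 J\right) + \frac{1}{6 + J}\right) - J = \left(A^{2} + \frac{1}{6 + J} - 20 J\right) - J = A^{2} + \frac{1}{6 + J} - 21 J$)
$\left(H{\left(8,16 \right)} - 340\right) z{\left(-2,-3 \right)} = \left(\frac{1 + \left(6 + 8\right) \left(16^{2} - 168\right)}{6 + 8} - 340\right) \left(-15\right) = \left(\frac{1 + 14 \left(256 - 168\right)}{14} - 340\right) \left(-15\right) = \left(\frac{1 + 14 \cdot 88}{14} - 340\right) \left(-15\right) = \left(\frac{1 + 1232}{14} - 340\right) \left(-15\right) = \left(\frac{1}{14} \cdot 1233 - 340\right) \left(-15\right) = \left(\frac{1233}{14} - 340\right) \left(-15\right) = \left(- \frac{3527}{14}\right) \left(-15\right) = \frac{52905}{14}$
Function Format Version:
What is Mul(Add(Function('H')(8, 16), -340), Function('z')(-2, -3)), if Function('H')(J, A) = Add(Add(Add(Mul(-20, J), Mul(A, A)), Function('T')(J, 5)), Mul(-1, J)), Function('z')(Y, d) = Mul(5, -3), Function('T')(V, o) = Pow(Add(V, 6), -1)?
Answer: Rational(52905, 14) ≈ 3778.9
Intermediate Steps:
Function('T')(V, o) = Pow(Add(6, V), -1)
Function('z')(Y, d) = -15
Function('H')(J, A) = Add(Pow(A, 2), Pow(Add(6, J), -1), Mul(-21, J)) (Function('H')(J, A) = Add(Add(Add(Mul(-20, J), Mul(A, A)), Pow(Add(6, J), -1)), Mul(-1, J)) = Add(Add(Add(Mul(-20, J), Pow(A, 2)), Pow(Add(6, J), -1)), Mul(-1, J)) = Add(Add(Add(Pow(A, 2), Mul(-20, J)), Pow(Add(6, J), -1)), Mul(-1, J)) = Add(Add(Pow(A, 2), Pow(Add(6, J), -1), Mul(-20, J)), Mul(-1, J)) = Add(Pow(A, 2), Pow(Add(6, J), -1), Mul(-21, J)))
Mul(Add(Function('H')(8, 16), -340), Function('z')(-2, -3)) = Mul(Add(Mul(Pow(Add(6, 8), -1), Add(1, Mul(Add(6, 8), Add(Pow(16, 2), Mul(-21, 8))))), -340), -15) = Mul(Add(Mul(Pow(14, -1), Add(1, Mul(14, Add(256, -168)))), -340), -15) = Mul(Add(Mul(Rational(1, 14), Add(1, Mul(14, 88))), -340), -15) = Mul(Add(Mul(Rational(1, 14), Add(1, 1232)), -340), -15) = Mul(Add(Mul(Rational(1, 14), 1233), -340), -15) = Mul(Add(Rational(1233, 14), -340), -15) = Mul(Rational(-3527, 14), -15) = Rational(52905, 14)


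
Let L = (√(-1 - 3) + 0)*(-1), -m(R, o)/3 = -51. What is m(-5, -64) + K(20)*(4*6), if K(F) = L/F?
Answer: 153 - 12*I/5 ≈ 153.0 - 2.4*I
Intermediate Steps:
m(R, o) = 153 (m(R, o) = -3*(-51) = 153)
L = -2*I (L = (√(-4) + 0)*(-1) = (2*I + 0)*(-1) = (2*I)*(-1) = -2*I ≈ -2.0*I)
K(F) = -2*I/F (K(F) = (-2*I)/F = -2*I/F)
m(-5, -64) + K(20)*(4*6) = 153 + (-2*I/20)*(4*6) = 153 - 2*I*1/20*24 = 153 - I/10*24 = 153 - 12*I/5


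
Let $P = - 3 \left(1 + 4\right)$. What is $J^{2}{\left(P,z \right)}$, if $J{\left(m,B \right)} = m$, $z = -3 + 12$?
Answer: $225$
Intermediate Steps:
$z = 9$
$P = -15$ ($P = \left(-3\right) 5 = -15$)
$J^{2}{\left(P,z \right)} = \left(-15\right)^{2} = 225$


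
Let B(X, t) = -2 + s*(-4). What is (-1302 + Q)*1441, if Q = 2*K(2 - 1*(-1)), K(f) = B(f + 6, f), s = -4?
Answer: -1835834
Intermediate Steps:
B(X, t) = 14 (B(X, t) = -2 - 4*(-4) = -2 + 16 = 14)
K(f) = 14
Q = 28 (Q = 2*14 = 28)
(-1302 + Q)*1441 = (-1302 + 28)*1441 = -1274*1441 = -1835834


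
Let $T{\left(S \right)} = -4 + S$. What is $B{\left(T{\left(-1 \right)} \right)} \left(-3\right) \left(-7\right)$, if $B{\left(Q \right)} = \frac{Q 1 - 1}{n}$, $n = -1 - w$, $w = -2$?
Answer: $-126$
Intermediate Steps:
$n = 1$ ($n = -1 - -2 = -1 + 2 = 1$)
$B{\left(Q \right)} = -1 + Q$ ($B{\left(Q \right)} = \frac{Q 1 - 1}{1} = \left(Q - 1\right) 1 = \left(-1 + Q\right) 1 = -1 + Q$)
$B{\left(T{\left(-1 \right)} \right)} \left(-3\right) \left(-7\right) = \left(-1 - 5\right) \left(-3\right) \left(-7\right) = \left(-6\right) \left(-3\right) \left(-7\right) = 18 \left(-7\right) = -126$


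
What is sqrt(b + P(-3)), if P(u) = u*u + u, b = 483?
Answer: sqrt(489) ≈ 22.113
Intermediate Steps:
P(u) = u + u**2 (P(u) = u**2 + u = u + u**2)
sqrt(b + P(-3)) = sqrt(483 - 3*(1 - 3)) = sqrt(483 - 3*(-2)) = sqrt(483 + 6) = sqrt(489)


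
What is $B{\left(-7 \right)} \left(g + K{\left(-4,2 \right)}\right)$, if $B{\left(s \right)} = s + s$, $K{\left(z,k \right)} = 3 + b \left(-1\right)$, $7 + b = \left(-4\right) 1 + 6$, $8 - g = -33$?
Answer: $-686$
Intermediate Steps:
$g = 41$ ($g = 8 - -33 = 8 + 33 = 41$)
$b = -5$ ($b = -7 + \left(\left(-4\right) 1 + 6\right) = -7 + \left(-4 + 6\right) = -7 + 2 = -5$)
$K{\left(z,k \right)} = 8$ ($K{\left(z,k \right)} = 3 - -5 = 3 + 5 = 8$)
$B{\left(s \right)} = 2 s$
$B{\left(-7 \right)} \left(g + K{\left(-4,2 \right)}\right) = 2 \left(-7\right) \left(41 + 8\right) = \left(-14\right) 49 = -686$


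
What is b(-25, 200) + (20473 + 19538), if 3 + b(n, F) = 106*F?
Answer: 61208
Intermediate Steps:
b(n, F) = -3 + 106*F
b(-25, 200) + (20473 + 19538) = (-3 + 106*200) + (20473 + 19538) = (-3 + 21200) + 40011 = 21197 + 40011 = 61208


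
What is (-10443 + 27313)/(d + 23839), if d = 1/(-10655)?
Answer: 89874925/127002272 ≈ 0.70766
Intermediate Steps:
d = -1/10655 ≈ -9.3853e-5
(-10443 + 27313)/(d + 23839) = (-10443 + 27313)/(-1/10655 + 23839) = 16870/(254004544/10655) = 16870*(10655/254004544) = 89874925/127002272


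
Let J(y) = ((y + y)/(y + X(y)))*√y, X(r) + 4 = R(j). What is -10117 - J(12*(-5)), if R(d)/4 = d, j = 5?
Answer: -10117 - 60*I*√15/11 ≈ -10117.0 - 21.125*I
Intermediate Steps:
R(d) = 4*d
X(r) = 16 (X(r) = -4 + 4*5 = -4 + 20 = 16)
J(y) = 2*y^(3/2)/(16 + y) (J(y) = ((y + y)/(y + 16))*√y = ((2*y)/(16 + y))*√y = (2*y/(16 + y))*√y = 2*y^(3/2)/(16 + y))
-10117 - J(12*(-5)) = -10117 - 2*(12*(-5))^(3/2)/(16 + 12*(-5)) = -10117 - 2*(-60)^(3/2)/(16 - 60) = -10117 - 2*(-120*I*√15)/(-44) = -10117 - 2*(-120*I*√15)*(-1)/44 = -10117 - 60*I*√15/11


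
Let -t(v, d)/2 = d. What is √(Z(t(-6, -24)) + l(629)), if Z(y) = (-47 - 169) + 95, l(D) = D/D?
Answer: 2*I*√30 ≈ 10.954*I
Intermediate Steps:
l(D) = 1
t(v, d) = -2*d
Z(y) = -121 (Z(y) = -216 + 95 = -121)
√(Z(t(-6, -24)) + l(629)) = √(-121 + 1) = √(-120) = 2*I*√30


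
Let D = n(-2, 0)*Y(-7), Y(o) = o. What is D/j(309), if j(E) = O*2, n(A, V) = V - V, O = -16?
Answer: 0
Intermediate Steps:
n(A, V) = 0
D = 0 (D = 0*(-7) = 0)
j(E) = -32 (j(E) = -16*2 = -32)
D/j(309) = 0/(-32) = 0*(-1/32) = 0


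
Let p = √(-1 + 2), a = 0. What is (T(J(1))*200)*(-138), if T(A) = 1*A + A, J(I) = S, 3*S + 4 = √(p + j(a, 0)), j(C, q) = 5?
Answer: 73600 - 18400*√6 ≈ 28529.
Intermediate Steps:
p = 1 (p = √1 = 1)
S = -4/3 + √6/3 (S = -4/3 + √(1 + 5)/3 = -4/3 + √6/3 ≈ -0.51684)
J(I) = -4/3 + √6/3
T(A) = 2*A (T(A) = A + A = 2*A)
(T(J(1))*200)*(-138) = ((2*(-4/3 + √6/3))*200)*(-138) = ((-8/3 + 2*√6/3)*200)*(-138) = (-1600/3 + 400*√6/3)*(-138) = 73600 - 18400*√6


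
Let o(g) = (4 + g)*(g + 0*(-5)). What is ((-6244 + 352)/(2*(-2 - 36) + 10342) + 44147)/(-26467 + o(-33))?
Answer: -15106907/8729522 ≈ -1.7306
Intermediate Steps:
o(g) = g*(4 + g) (o(g) = (4 + g)*(g + 0) = (4 + g)*g = g*(4 + g))
((-6244 + 352)/(2*(-2 - 36) + 10342) + 44147)/(-26467 + o(-33)) = ((-6244 + 352)/(2*(-2 - 36) + 10342) + 44147)/(-26467 - 33*(4 - 33)) = (-5892/(2*(-38) + 10342) + 44147)/(-26467 - 33*(-29)) = (-5892/(-76 + 10342) + 44147)/(-26467 + 957) = (-5892/10266 + 44147)/(-25510) = (-5892*1/10266 + 44147)*(-1/25510) = (-982/1711 + 44147)*(-1/25510) = (75534535/1711)*(-1/25510) = -15106907/8729522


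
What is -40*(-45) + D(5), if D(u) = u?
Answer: 1805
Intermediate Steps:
-40*(-45) + D(5) = -40*(-45) + 5 = 1800 + 5 = 1805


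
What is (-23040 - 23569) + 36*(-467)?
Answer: -63421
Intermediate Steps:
(-23040 - 23569) + 36*(-467) = -46609 - 16812 = -63421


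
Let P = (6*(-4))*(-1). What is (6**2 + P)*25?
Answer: 1500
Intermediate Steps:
P = 24 (P = -24*(-1) = 24)
(6**2 + P)*25 = (6**2 + 24)*25 = (36 + 24)*25 = 60*25 = 1500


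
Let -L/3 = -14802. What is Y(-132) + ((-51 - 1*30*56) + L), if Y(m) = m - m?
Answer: 42675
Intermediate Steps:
L = 44406 (L = -3*(-14802) = 44406)
Y(m) = 0
Y(-132) + ((-51 - 1*30*56) + L) = 0 + ((-51 - 1*30*56) + 44406) = 0 + ((-51 - 30*56) + 44406) = 0 + ((-51 - 1680) + 44406) = 0 + (-1731 + 44406) = 0 + 42675 = 42675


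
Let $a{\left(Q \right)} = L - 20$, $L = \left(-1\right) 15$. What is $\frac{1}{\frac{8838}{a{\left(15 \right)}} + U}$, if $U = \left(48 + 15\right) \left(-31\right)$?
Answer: $- \frac{35}{77193} \approx -0.00045341$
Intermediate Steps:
$L = -15$
$a{\left(Q \right)} = -35$ ($a{\left(Q \right)} = -15 - 20 = -35$)
$U = -1953$ ($U = 63 \left(-31\right) = -1953$)
$\frac{1}{\frac{8838}{a{\left(15 \right)}} + U} = \frac{1}{\frac{8838}{-35} - 1953} = \frac{1}{8838 \left(- \frac{1}{35}\right) - 1953} = \frac{1}{- \frac{8838}{35} - 1953} = \frac{1}{- \frac{77193}{35}} = - \frac{35}{77193}$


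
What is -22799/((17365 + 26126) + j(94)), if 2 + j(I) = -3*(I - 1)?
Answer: -22799/43210 ≈ -0.52763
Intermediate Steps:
j(I) = 1 - 3*I (j(I) = -2 - 3*(I - 1) = -2 - 3*(-1 + I) = -2 + (3 - 3*I) = 1 - 3*I)
-22799/((17365 + 26126) + j(94)) = -22799/((17365 + 26126) + (1 - 3*94)) = -22799/(43491 + (1 - 282)) = -22799/(43491 - 281) = -22799/43210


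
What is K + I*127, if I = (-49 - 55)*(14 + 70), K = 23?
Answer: -1109449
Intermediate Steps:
I = -8736 (I = -104*84 = -8736)
K + I*127 = 23 - 8736*127 = 23 - 1109472 = -1109449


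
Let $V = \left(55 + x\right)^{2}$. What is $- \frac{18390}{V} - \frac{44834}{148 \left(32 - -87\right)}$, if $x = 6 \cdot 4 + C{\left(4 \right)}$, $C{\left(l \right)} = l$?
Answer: $- \frac{316373053}{60664534} \approx -5.2151$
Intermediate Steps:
$x = 28$ ($x = 6 \cdot 4 + 4 = 24 + 4 = 28$)
$V = 6889$ ($V = \left(55 + 28\right)^{2} = 83^{2} = 6889$)
$- \frac{18390}{V} - \frac{44834}{148 \left(32 - -87\right)} = - \frac{18390}{6889} - \frac{44834}{148 \left(32 - -87\right)} = \left(-18390\right) \frac{1}{6889} - \frac{44834}{148 \left(32 + 87\right)} = - \frac{18390}{6889} - \frac{44834}{148 \cdot 119} = - \frac{18390}{6889} - \frac{44834}{17612} = - \frac{18390}{6889} - \frac{22417}{8806} = - \frac{316373053}{60664534}$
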